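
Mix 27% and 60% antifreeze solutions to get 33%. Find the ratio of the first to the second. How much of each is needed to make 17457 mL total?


Let x parts of 27% mix with y parts of 60%.
27x + 60y = 33(x + y)
27x + 60y = 33x + 33y
x(27 - 33) = y(33 - 60)
x/y = (60 - 33)/(33 - 27) = 27/6
Simplify: 9:2
Total parts = 11; one part = 17457/11 = 1587.00 mL
27% solution: 9×1587.00 = 14283.00 mL
60% solution: 2×1587.00 = 3174.00 mL
= ratio 9:2; 14283.00 mL and 3174.00 mL

ratio 9:2; 14283.00 mL and 3174.00 mL


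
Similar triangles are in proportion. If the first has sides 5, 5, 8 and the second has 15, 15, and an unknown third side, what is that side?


Scale factor = 15/5 = 3
Missing side = 8 × 3
= 24.0

24.0


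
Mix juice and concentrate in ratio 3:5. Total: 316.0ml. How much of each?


Total parts = 3 + 5 = 8
juice: 316.0 × 3/8 = 118.5ml
concentrate: 316.0 × 5/8 = 197.5ml
= 118.5ml and 197.5ml

118.5ml and 197.5ml


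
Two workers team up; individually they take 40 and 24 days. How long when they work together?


Rate of A = 1/40 per day
Rate of B = 1/24 per day
Combined rate = 1/40 + 1/24 = 64/960 ≈ 0.0667 per day
Days = 1 / combined rate = 960/64
= 15.00 days

15.00 days


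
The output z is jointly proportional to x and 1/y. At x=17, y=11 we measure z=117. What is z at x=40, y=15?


z = k·x/y
Solve for k using the known point: k = z·y/x = 117×11/17 = 1287/17 ≈ 75.7059
Now evaluate at x=40, y=15:
z = k × 40 / 15 = (1287 × 40) / (17 × 15) = 51480/255
≈ 201.8824

201.8824


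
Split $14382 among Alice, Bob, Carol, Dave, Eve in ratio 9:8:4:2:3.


Total parts = 9 + 8 + 4 + 2 + 3 = 26
Alice: 14382 × 9/26 = 4978.38
Bob: 14382 × 8/26 = 4425.23
Carol: 14382 × 4/26 = 2212.62
Dave: 14382 × 2/26 = 1106.31
Eve: 14382 × 3/26 = 1659.46
= Alice: $4978.38, Bob: $4425.23, Carol: $2212.62, Dave: $1106.31, Eve: $1659.46

Alice: $4978.38, Bob: $4425.23, Carol: $2212.62, Dave: $1106.31, Eve: $1659.46


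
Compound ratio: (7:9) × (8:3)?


Compound ratio = (7×8) : (9×3)
= 56:27
GCD = 1
= 56:27

56:27


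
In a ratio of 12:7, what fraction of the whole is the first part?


Total parts = 12 + 7 = 19
First part: 12/19 = 12/19
= 12/19

12/19


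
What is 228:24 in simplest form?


GCD(228, 24) = 12
228/12 : 24/12
= 19:2

19:2


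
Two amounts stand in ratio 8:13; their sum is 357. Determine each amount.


Let A = 8k, B = 13k.
8k + 13k = 357
21k = 357 → k = 357/21 = 17
A = 8×17 = 136, B = 13×17 = 221
= A = 136, B = 221

A = 136, B = 221


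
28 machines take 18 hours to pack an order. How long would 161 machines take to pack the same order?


Inverse proportion: x × y = constant
k = 28 × 18 = 504
y₂ = k / 161 = 504 / 161
= 3.13

3.13


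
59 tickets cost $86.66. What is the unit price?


Unit rate = total / quantity
= 86.66 / 59
= $1.47 per unit

$1.47 per unit


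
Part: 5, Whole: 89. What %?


Percentage = (part / whole) × 100
= (5 / 89) × 100
≈ 5.62%

5.62%


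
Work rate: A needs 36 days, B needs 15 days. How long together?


Rate of A = 1/36 per day
Rate of B = 1/15 per day
Combined rate = 1/36 + 1/15 = 51/540 ≈ 0.0944 per day
Days = 1 / combined rate = 540/51
≈ 10.59 days

10.59 days


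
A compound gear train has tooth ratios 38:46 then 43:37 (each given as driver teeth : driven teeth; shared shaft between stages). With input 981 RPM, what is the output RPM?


Stage 1: RPM_B = RPM_A × t_A/t_B = 981 × 38/46 = 37278/46 ≈ 810.39
B and C share a shaft → RPM_C = RPM_B
Stage 2: RPM_D = RPM_C × t_C/t_D = RPM_A × (t_A×t_C)/(t_B×t_D)
Overall ratio = (38×43)/(46×37) = 1634/1702
RPM_D = 981 × 1634/1702 = 1602954/1702
≈ 941.81 RPM

941.81 RPM


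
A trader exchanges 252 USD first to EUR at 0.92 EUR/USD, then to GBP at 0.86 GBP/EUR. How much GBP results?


Step 1: 252 USD × 0.92 = 231.84 EUR
Step 2: 231.84 EUR × 0.86 = 199.38 GBP
Implied rate USD→GBP = 0.92 × 0.86 = 0.7912
= 199.38 GBP

199.38 GBP


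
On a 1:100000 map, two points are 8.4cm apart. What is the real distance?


Real distance = map distance × scale
= 8.4cm × 100000
= 840000 cm = 8400.0 m
= 8.400 km

8.400 km


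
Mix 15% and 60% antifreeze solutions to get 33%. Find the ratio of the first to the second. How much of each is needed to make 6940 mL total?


Let x parts of 15% mix with y parts of 60%.
15x + 60y = 33(x + y)
15x + 60y = 33x + 33y
x(15 - 33) = y(33 - 60)
x/y = (60 - 33)/(33 - 15) = 27/18
Simplify: 3:2
Total parts = 5; one part = 6940/5 = 1388.00 mL
15% solution: 3×1388.00 = 4164.00 mL
60% solution: 2×1388.00 = 2776.00 mL
= ratio 3:2; 4164.00 mL and 2776.00 mL

ratio 3:2; 4164.00 mL and 2776.00 mL


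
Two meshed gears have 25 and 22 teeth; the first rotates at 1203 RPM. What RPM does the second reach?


Gear ratio = 25:22 = 25:22
RPM_B = RPM_A × (teeth_A / teeth_B)
= 1203 × (25/22)
= 1367.0 RPM

1367.0 RPM


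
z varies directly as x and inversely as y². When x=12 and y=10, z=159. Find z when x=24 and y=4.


z = k·x/y²
Solve for k using the known point: k = z·y²/x = 159×100/12 = 15900/12 = 1325.0000
Now evaluate at x=24, y=4:
z = k × 24 / 16 = (15900 × 24) / (12 × 16) = 381600/192
= 1987.5000

1987.5000


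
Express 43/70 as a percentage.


Percentage = (part / whole) × 100
= (43 / 70) × 100
≈ 61.43%

61.43%


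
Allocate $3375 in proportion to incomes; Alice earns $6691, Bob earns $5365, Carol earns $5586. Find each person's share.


Total income = 6691 + 5365 + 5586 = $17642
Alice: $3375 × 6691/17642 = $1280.02
Bob: $3375 × 5365/17642 = $1026.35
Carol: $3375 × 5586/17642 = $1068.63
= Alice: $1280.02, Bob: $1026.35, Carol: $1068.63

Alice: $1280.02, Bob: $1026.35, Carol: $1068.63


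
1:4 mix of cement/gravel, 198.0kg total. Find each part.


Total parts = 1 + 4 = 5
cement: 198.0 × 1/5 = 39.6kg
gravel: 198.0 × 4/5 = 158.4kg
= 39.6kg and 158.4kg

39.6kg and 158.4kg


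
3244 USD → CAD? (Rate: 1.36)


Amount × rate = 3244 × 1.36
= 4411.84 CAD

4411.84 CAD


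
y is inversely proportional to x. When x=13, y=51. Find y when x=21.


Inverse proportion: x × y = constant
k = 13 × 51 = 663
y₂ = k / 21 = 663 / 21
= 31.57

31.57


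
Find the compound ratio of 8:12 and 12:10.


Compound ratio = (8×12) : (12×10)
= 96:120
GCD = 24
= 4:5

4:5


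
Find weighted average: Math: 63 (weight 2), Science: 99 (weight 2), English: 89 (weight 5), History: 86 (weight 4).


Numerator = 63×2 + 99×2 + 89×5 + 86×4
= 126 + 198 + 445 + 344
= 1113
Total weight = 13
Weighted avg = 1113/13
= 85.62

85.62


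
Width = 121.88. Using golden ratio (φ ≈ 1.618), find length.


φ = (1 + √5) / 2 ≈ 1.618
Length = width × φ = 121.88 × 1.618 = 197.20184
≈ 197.20

197.20


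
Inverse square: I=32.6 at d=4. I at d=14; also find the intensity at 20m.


I₁d₁² = I₂d₂²
I at 14m = 32.6 × (4/14)² = 32.6 × 16/196 = 521.6/196 ≈ 2.6612
I at 20m = 32.6 × (4/20)² = 32.6 × 16/400 = 521.6/400 = 1.3040
= 2.6612 and 1.3040

2.6612 and 1.3040


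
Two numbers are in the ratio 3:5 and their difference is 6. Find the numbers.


Let A = 3k, B = 5k.
5k - 3k = 6
2k = 6 → k = 6/2 = 3
A = 3×3 = 9, B = 5×3 = 15
= A = 9, B = 15

A = 9, B = 15


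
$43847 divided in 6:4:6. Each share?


Total parts = 6 + 4 + 6 = 16
Part 1: 43847 × 6/16 = 16442.63
Part 2: 43847 × 4/16 = 10961.75
Part 3: 43847 × 6/16 = 16442.63
= Part 1: $16442.63, Part 2: $10961.75, Part 3: $16442.63

Part 1: $16442.63, Part 2: $10961.75, Part 3: $16442.63


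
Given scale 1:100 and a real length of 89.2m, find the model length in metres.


Model size = real / scale
= 89.2 / 100
= 0.8920 m

0.8920 m


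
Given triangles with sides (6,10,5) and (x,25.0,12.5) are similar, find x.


Scale factor = 25.0/10 = 2.5
Missing side = 6 × 2.5
= 15.0

15.0


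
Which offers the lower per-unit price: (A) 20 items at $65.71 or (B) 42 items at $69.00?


Deal A: $65.71/20 = $3.2855/unit
Deal B: $69.00/42 = $1.6429/unit
B is cheaper per unit
= Deal B

Deal B


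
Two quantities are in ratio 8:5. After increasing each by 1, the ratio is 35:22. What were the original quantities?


Let A = 8k, B = 5k.
(8k + 1) / (5k + 1) = 35/22
Cross-multiply: 22(8k + 1) = 35(5k + 1)
176k + 22 = 175k + 35
176k - 175k = 35 - 22
1k = 13
k = 13/1 = 13
A = 8×13 = 104, B = 5×13 = 65
= A = 104, B = 65

A = 104, B = 65


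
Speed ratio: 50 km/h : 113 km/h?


Ratio = 50:113
GCD = 1
Simplified = 50:113
Time ratio (same distance) = 113:50
Speed ratio = 50:113

50:113


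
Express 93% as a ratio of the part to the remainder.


93% means 93 parts out of 100; remainder = 7
Part : remainder = 93:7
GCD = 1
= 93:7

93:7


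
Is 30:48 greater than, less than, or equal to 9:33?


30/48 = 0.6250
9/33 = 0.2727
0.6250 > 0.2727, so 30:48 is greater
= greater than

greater than


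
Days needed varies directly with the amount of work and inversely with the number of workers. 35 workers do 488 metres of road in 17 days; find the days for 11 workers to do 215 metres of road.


Days ∝ work / workers, so d₂ = d₁ × (m₁/m₂) × (w₂/w₁)
Workers factor (inverse): 35/11 ≈ 3.1818
Work factor (direct): 215/488 ≈ 0.4406
d₂ = 17 × 35/11 × 215/488 = (17 × 35 × 215) / (11 × 488) = 127925/5368
≈ 23.83 days

23.83 days


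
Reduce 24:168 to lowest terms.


GCD(24, 168) = 24
24/24 : 168/24
= 1:7

1:7


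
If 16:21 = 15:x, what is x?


Cross multiply: 16 × x = 21 × 15
16x = 315
x = 315 / 16
= 19.69

19.69


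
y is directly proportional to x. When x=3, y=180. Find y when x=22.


Direct proportion: y/x = constant
k = 180/3 = 60.0000
y₂ = k × 22 = 180 × 22 / 3 = 3960/3
= 1320.00

1320.00


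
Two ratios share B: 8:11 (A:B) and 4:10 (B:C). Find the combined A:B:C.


Match B: multiply A:B by 4 → 32:44
Multiply B:C by 11 → 44:110
Combined: 32:44:110
GCD = 2
= 16:22:55

16:22:55


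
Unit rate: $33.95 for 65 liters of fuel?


Unit rate = total / quantity
= 33.95 / 65
= $0.52 per unit

$0.52 per unit


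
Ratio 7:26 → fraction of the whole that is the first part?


Total parts = 7 + 26 = 33
First part: 7/33 = 7/33
= 7/33

7/33


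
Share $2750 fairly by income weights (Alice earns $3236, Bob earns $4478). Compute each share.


Total income = 3236 + 4478 = $7714
Alice: $2750 × 3236/7714 = $1153.62
Bob: $2750 × 4478/7714 = $1596.38
= Alice: $1153.62, Bob: $1596.38

Alice: $1153.62, Bob: $1596.38


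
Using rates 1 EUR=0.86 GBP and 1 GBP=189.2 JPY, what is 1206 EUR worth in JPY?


Step 1: 1206 EUR × 0.86 = 1037.16 GBP
Step 2: 1037.16 GBP × 189.2 = 196230.67 JPY
Implied rate EUR→JPY = 0.86 × 189.2 = 162.7120
= 196230.67 JPY

196230.67 JPY


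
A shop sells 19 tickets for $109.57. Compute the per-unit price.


Unit rate = total / quantity
= 109.57 / 19
= $5.77 per unit

$5.77 per unit


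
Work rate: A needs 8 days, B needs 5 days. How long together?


Rate of A = 1/8 per day
Rate of B = 1/5 per day
Combined rate = 1/8 + 1/5 = 13/40 = 0.3250 per day
Days = 1 / combined rate = 40/13
≈ 3.08 days

3.08 days


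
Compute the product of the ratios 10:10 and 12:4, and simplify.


Compound ratio = (10×12) : (10×4)
= 120:40
GCD = 40
= 3:1

3:1


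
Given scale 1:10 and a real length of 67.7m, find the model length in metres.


Model size = real / scale
= 67.7 / 10
= 6.7700 m

6.7700 m


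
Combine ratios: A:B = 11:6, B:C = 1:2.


Match B: multiply A:B by 1 → 11:6
Multiply B:C by 6 → 6:12
Combined: 11:6:12
GCD = 1
= 11:6:12

11:6:12


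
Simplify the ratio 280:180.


GCD(280, 180) = 20
280/20 : 180/20
= 14:9

14:9


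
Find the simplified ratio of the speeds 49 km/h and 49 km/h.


Ratio = 49:49
GCD = 49
Simplified = 1:1
Time ratio (same distance) = 1:1
Speed ratio = 1:1

1:1


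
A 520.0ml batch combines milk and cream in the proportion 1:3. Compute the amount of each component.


Total parts = 1 + 3 = 4
milk: 520.0 × 1/4 = 130.0ml
cream: 520.0 × 3/4 = 390.0ml
= 130.0ml and 390.0ml

130.0ml and 390.0ml


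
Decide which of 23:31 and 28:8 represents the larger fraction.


23/31 = 0.7419
28/8 = 3.5000
0.7419 < 3.5000, so 23:31 is less
= 28:8

28:8


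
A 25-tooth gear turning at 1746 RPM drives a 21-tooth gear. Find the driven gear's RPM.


Gear ratio = 25:21 = 25:21
RPM_B = RPM_A × (teeth_A / teeth_B)
= 1746 × (25/21)
= 2078.6 RPM

2078.6 RPM


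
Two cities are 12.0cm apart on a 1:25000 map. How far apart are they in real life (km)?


Real distance = map distance × scale
= 12.0cm × 25000
= 300000 cm = 3000.0 m
= 3.000 km

3.000 km


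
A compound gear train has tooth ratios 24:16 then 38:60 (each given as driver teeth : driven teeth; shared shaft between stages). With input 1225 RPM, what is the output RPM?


Stage 1: RPM_B = RPM_A × t_A/t_B = 1225 × 24/16 = 29400/16 = 1837.50
B and C share a shaft → RPM_C = RPM_B
Stage 2: RPM_D = RPM_C × t_C/t_D = RPM_A × (t_A×t_C)/(t_B×t_D)
Overall ratio = (24×38)/(16×60) = 912/960
RPM_D = 1225 × 912/960 = 1117200/960
= 1163.75 RPM

1163.75 RPM


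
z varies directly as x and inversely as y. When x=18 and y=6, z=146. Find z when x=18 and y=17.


z = k·x/y
Solve for k using the known point: k = z·y/x = 146×6/18 = 876/18 ≈ 48.6667
Now evaluate at x=18, y=17:
z = k × 18 / 17 = (876 × 18) / (18 × 17) = 15768/306
≈ 51.5294

51.5294


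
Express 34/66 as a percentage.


Percentage = (part / whole) × 100
= (34 / 66) × 100
≈ 51.52%

51.52%


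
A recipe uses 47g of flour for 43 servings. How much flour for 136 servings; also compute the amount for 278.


Direct proportion: y/x = constant
k = 47/43 ≈ 1.0930
y at x=136: k × 136 = 47 × 136 / 43 = 6392/43 ≈ 148.65
y at x=278: k × 278 = 47 × 278 / 43 = 13066/43 ≈ 303.86
= 148.65 and 303.86

148.65 and 303.86


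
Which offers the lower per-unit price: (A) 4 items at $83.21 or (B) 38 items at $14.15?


Deal A: $83.21/4 = $20.8025/unit
Deal B: $14.15/38 = $0.3724/unit
B is cheaper per unit
= Deal B

Deal B


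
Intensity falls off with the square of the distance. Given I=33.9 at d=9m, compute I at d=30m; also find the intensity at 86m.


I₁d₁² = I₂d₂²
I at 30m = 33.9 × (9/30)² = 33.9 × 81/900 = 2745.9/900 = 3.0510
I at 86m = 33.9 × (9/86)² = 33.9 × 81/7396 = 2745.9/7396 ≈ 0.3713
= 3.0510 and 0.3713

3.0510 and 0.3713


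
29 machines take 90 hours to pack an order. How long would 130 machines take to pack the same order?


Inverse proportion: x × y = constant
k = 29 × 90 = 2610
y₂ = k / 130 = 2610 / 130
= 20.08

20.08


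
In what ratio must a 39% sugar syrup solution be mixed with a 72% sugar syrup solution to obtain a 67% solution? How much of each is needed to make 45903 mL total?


Let x parts of 39% mix with y parts of 72%.
39x + 72y = 67(x + y)
39x + 72y = 67x + 67y
x(39 - 67) = y(67 - 72)
x/y = (72 - 67)/(67 - 39) = 5/28
Simplify: 5:28
Total parts = 33; one part = 45903/33 = 1391.00 mL
39% solution: 5×1391.00 = 6955.00 mL
72% solution: 28×1391.00 = 38948.00 mL
= ratio 5:28; 6955.00 mL and 38948.00 mL

ratio 5:28; 6955.00 mL and 38948.00 mL


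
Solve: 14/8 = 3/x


Cross multiply: 14 × x = 8 × 3
14x = 24
x = 24 / 14
= 1.71

1.71


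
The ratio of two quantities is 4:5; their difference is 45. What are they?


Let A = 4k, B = 5k.
5k - 4k = 45
1k = 45 → k = 45/1 = 45
A = 4×45 = 180, B = 5×45 = 225
= A = 180, B = 225

A = 180, B = 225


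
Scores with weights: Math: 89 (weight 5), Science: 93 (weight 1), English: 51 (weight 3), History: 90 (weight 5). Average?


Numerator = 89×5 + 93×1 + 51×3 + 90×5
= 445 + 93 + 153 + 450
= 1141
Total weight = 14
Weighted avg = 1141/14
= 81.50

81.50


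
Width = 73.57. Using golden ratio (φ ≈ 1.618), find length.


φ = (1 + √5) / 2 ≈ 1.618
Length = width × φ = 73.57 × 1.618 = 119.03626
≈ 119.04

119.04


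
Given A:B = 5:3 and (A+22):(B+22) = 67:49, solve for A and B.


Let A = 5k, B = 3k.
(5k + 22) / (3k + 22) = 67/49
Cross-multiply: 49(5k + 22) = 67(3k + 22)
245k + 1078 = 201k + 1474
245k - 201k = 1474 - 1078
44k = 396
k = 396/44 = 9
A = 5×9 = 45, B = 3×9 = 27
= A = 45, B = 27

A = 45, B = 27


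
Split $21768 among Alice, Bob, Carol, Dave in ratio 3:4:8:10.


Total parts = 3 + 4 + 8 + 10 = 25
Alice: 21768 × 3/25 = 2612.16
Bob: 21768 × 4/25 = 3482.88
Carol: 21768 × 8/25 = 6965.76
Dave: 21768 × 10/25 = 8707.20
= Alice: $2612.16, Bob: $3482.88, Carol: $6965.76, Dave: $8707.20

Alice: $2612.16, Bob: $3482.88, Carol: $6965.76, Dave: $8707.20


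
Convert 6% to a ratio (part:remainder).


6% means 6 parts out of 100; remainder = 94
Part : remainder = 6:94
GCD = 2
= 3:47

3:47


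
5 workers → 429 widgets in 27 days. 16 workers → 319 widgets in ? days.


Days ∝ work / workers, so d₂ = d₁ × (m₁/m₂) × (w₂/w₁)
Workers factor (inverse): 5/16 = 0.3125
Work factor (direct): 319/429 ≈ 0.7436
d₂ = 27 × 5/16 × 319/429 = (27 × 5 × 319) / (16 × 429) = 43065/6864
≈ 6.27 days

6.27 days


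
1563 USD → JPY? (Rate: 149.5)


Amount × rate = 1563 × 149.5
= 233668.50 JPY

233668.50 JPY


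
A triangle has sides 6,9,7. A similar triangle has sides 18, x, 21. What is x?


Scale factor = 18/6 = 3
Missing side = 9 × 3
= 27.0

27.0


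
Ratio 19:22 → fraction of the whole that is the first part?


Total parts = 19 + 22 = 41
First part: 19/41 = 19/41
= 19/41

19/41


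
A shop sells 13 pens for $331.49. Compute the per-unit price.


Unit rate = total / quantity
= 331.49 / 13
= $25.50 per unit

$25.50 per unit


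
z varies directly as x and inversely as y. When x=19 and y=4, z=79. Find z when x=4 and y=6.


z = k·x/y
Solve for k using the known point: k = z·y/x = 79×4/19 = 316/19 ≈ 16.6316
Now evaluate at x=4, y=6:
z = k × 4 / 6 = (316 × 4) / (19 × 6) = 1264/114
≈ 11.0877

11.0877


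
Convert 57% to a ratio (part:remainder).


57% means 57 parts out of 100; remainder = 43
Part : remainder = 57:43
GCD = 1
= 57:43

57:43


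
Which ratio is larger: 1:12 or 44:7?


1/12 = 0.0833
44/7 = 6.2857
0.0833 < 6.2857, so 1:12 is less
= 44:7

44:7


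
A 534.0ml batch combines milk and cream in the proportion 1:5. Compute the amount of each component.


Total parts = 1 + 5 = 6
milk: 534.0 × 1/6 = 89.0ml
cream: 534.0 × 5/6 = 445.0ml
= 89.0ml and 445.0ml

89.0ml and 445.0ml


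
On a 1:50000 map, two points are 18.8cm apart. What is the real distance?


Real distance = map distance × scale
= 18.8cm × 50000
= 940000 cm = 9400.0 m
= 9.400 km

9.400 km


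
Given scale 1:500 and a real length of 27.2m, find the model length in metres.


Model size = real / scale
= 27.2 / 500
= 0.0544 m

0.0544 m


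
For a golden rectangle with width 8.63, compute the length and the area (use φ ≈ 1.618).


φ = (1 + √5) / 2 ≈ 1.618
Length = width × φ = 8.63 × 1.618 = 13.96334
≈ 13.96
Area = width × length = 8.63 × 13.96334 = 120.5036242 ≈ 120.50
= Length: 13.96, Area: 120.50

Length: 13.96, Area: 120.50


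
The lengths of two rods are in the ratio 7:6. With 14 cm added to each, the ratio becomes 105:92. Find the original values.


Let A = 7k, B = 6k.
(7k + 14) / (6k + 14) = 105/92
Cross-multiply: 92(7k + 14) = 105(6k + 14)
644k + 1288 = 630k + 1470
644k - 630k = 1470 - 1288
14k = 182
k = 182/14 = 13
A = 7×13 = 91, B = 6×13 = 78
= A = 91, B = 78

A = 91, B = 78


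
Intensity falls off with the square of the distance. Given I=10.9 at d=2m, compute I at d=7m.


I₁d₁² = I₂d₂²
I₂ = I₁ × (d₁/d₂)²
= 10.9 × (2/7)²
= 10.9 × 4/49
= 43.6/49
≈ 0.8898

0.8898


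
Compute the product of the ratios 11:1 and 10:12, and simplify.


Compound ratio = (11×10) : (1×12)
= 110:12
GCD = 2
= 55:6

55:6


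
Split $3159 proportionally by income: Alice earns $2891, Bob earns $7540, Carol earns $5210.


Total income = 2891 + 7540 + 5210 = $15641
Alice: $3159 × 2891/15641 = $583.89
Bob: $3159 × 7540/15641 = $1522.85
Carol: $3159 × 5210/15641 = $1052.26
= Alice: $583.89, Bob: $1522.85, Carol: $1052.26

Alice: $583.89, Bob: $1522.85, Carol: $1052.26


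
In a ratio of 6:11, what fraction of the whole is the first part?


Total parts = 6 + 11 = 17
First part: 6/17 = 6/17
= 6/17

6/17


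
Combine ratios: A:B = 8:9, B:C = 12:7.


Match B: multiply A:B by 12 → 96:108
Multiply B:C by 9 → 108:63
Combined: 96:108:63
GCD = 3
= 32:36:21

32:36:21


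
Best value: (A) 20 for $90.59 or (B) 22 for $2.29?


Deal A: $90.59/20 = $4.5295/unit
Deal B: $2.29/22 = $0.1041/unit
B is cheaper per unit
= Deal B

Deal B


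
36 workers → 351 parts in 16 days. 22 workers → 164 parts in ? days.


Days ∝ work / workers, so d₂ = d₁ × (m₁/m₂) × (w₂/w₁)
Workers factor (inverse): 36/22 ≈ 1.6364
Work factor (direct): 164/351 ≈ 0.4672
d₂ = 16 × 36/22 × 164/351 = (16 × 36 × 164) / (22 × 351) = 94464/7722
≈ 12.23 days

12.23 days


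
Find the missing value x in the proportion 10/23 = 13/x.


Cross multiply: 10 × x = 23 × 13
10x = 299
x = 299 / 10
= 29.90

29.90


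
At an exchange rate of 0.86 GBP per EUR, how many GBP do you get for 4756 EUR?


Amount × rate = 4756 × 0.86
= 4090.16 GBP

4090.16 GBP


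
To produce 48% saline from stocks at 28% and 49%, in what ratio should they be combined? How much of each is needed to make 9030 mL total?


Let x parts of 28% mix with y parts of 49%.
28x + 49y = 48(x + y)
28x + 49y = 48x + 48y
x(28 - 48) = y(48 - 49)
x/y = (49 - 48)/(48 - 28) = 1/20
Simplify: 1:20
Total parts = 21; one part = 9030/21 = 430.00 mL
28% solution: 1×430.00 = 430.00 mL
49% solution: 20×430.00 = 8600.00 mL
= ratio 1:20; 430.00 mL and 8600.00 mL

ratio 1:20; 430.00 mL and 8600.00 mL


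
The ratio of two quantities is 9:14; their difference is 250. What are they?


Let A = 9k, B = 14k.
14k - 9k = 250
5k = 250 → k = 250/5 = 50
A = 9×50 = 450, B = 14×50 = 700
= A = 450, B = 700

A = 450, B = 700


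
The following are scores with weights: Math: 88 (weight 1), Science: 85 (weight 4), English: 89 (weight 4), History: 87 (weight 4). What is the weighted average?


Numerator = 88×1 + 85×4 + 89×4 + 87×4
= 88 + 340 + 356 + 348
= 1132
Total weight = 13
Weighted avg = 1132/13
= 87.08

87.08


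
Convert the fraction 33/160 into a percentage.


Percentage = (part / whole) × 100
= (33 / 160) × 100
≈ 20.63%

20.63%


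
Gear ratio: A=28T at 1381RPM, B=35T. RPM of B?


Gear ratio = 28:35 = 4:5
RPM_B = RPM_A × (teeth_A / teeth_B)
= 1381 × (28/35)
= 1104.8 RPM

1104.8 RPM


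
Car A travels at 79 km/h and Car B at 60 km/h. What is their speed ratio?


Ratio = 79:60
GCD = 1
Simplified = 79:60
Time ratio (same distance) = 60:79
Speed ratio = 79:60

79:60


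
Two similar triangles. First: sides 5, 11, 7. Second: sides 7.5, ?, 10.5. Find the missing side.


Scale factor = 7.5/5 = 1.5
Missing side = 11 × 1.5
= 16.5

16.5


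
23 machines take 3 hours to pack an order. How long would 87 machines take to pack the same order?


Inverse proportion: x × y = constant
k = 23 × 3 = 69
y₂ = k / 87 = 69 / 87
= 0.79

0.79


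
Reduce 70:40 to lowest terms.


GCD(70, 40) = 10
70/10 : 40/10
= 7:4

7:4


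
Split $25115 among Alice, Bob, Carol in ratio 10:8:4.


Total parts = 10 + 8 + 4 = 22
Alice: 25115 × 10/22 = 11415.91
Bob: 25115 × 8/22 = 9132.73
Carol: 25115 × 4/22 = 4566.36
= Alice: $11415.91, Bob: $9132.73, Carol: $4566.36

Alice: $11415.91, Bob: $9132.73, Carol: $4566.36


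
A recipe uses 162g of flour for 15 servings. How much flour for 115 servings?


Direct proportion: y/x = constant
k = 162/15 = 10.8000
y₂ = k × 115 = 162 × 115 / 15 = 18630/15
= 1242.00

1242.00


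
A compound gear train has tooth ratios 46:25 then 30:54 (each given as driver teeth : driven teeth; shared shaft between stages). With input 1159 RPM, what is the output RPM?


Stage 1: RPM_B = RPM_A × t_A/t_B = 1159 × 46/25 = 53314/25 = 2132.56
B and C share a shaft → RPM_C = RPM_B
Stage 2: RPM_D = RPM_C × t_C/t_D = RPM_A × (t_A×t_C)/(t_B×t_D)
Overall ratio = (46×30)/(25×54) = 1380/1350
RPM_D = 1159 × 1380/1350 = 1599420/1350
≈ 1184.76 RPM

1184.76 RPM


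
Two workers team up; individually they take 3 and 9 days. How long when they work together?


Rate of A = 1/3 per day
Rate of B = 1/9 per day
Combined rate = 1/3 + 1/9 = 12/27 ≈ 0.4444 per day
Days = 1 / combined rate = 27/12
= 2.25 days

2.25 days


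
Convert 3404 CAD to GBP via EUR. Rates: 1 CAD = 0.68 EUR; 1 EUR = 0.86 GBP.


Step 1: 3404 CAD × 0.68 = 2314.72 EUR
Step 2: 2314.72 EUR × 0.86 = 1990.66 GBP
Implied rate CAD→GBP = 0.68 × 0.86 = 0.5848
= 1990.66 GBP

1990.66 GBP


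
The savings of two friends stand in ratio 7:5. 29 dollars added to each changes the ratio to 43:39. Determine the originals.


Let A = 7k, B = 5k.
(7k + 29) / (5k + 29) = 43/39
Cross-multiply: 39(7k + 29) = 43(5k + 29)
273k + 1131 = 215k + 1247
273k - 215k = 1247 - 1131
58k = 116
k = 116/58 = 2
A = 7×2 = 14, B = 5×2 = 10
= A = 14, B = 10

A = 14, B = 10


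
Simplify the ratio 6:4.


GCD(6, 4) = 2
6/2 : 4/2
= 3:2

3:2


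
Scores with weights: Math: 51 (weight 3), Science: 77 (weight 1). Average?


Numerator = 51×3 + 77×1
= 153 + 77
= 230
Total weight = 4
Weighted avg = 230/4
= 57.50

57.50


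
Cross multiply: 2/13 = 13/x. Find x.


Cross multiply: 2 × x = 13 × 13
2x = 169
x = 169 / 2
= 84.50

84.50


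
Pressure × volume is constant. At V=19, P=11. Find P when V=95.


Inverse proportion: x × y = constant
k = 19 × 11 = 209
y₂ = k / 95 = 209 / 95
= 2.20

2.20


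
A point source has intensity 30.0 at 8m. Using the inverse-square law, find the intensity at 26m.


I₁d₁² = I₂d₂²
I₂ = I₁ × (d₁/d₂)²
= 30.0 × (8/26)²
= 30.0 × 64/676
= 1920/676
≈ 2.8402

2.8402


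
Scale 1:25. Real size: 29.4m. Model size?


Model size = real / scale
= 29.4 / 25
= 1.1760 m

1.1760 m


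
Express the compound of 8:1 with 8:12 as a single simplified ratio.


Compound ratio = (8×8) : (1×12)
= 64:12
GCD = 4
= 16:3

16:3


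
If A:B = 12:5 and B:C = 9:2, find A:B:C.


Match B: multiply A:B by 9 → 108:45
Multiply B:C by 5 → 45:10
Combined: 108:45:10
GCD = 1
= 108:45:10

108:45:10


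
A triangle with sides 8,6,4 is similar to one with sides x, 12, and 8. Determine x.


Scale factor = 12/6 = 2
Missing side = 8 × 2
= 16.0

16.0


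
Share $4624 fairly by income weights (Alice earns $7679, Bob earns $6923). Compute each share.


Total income = 7679 + 6923 = $14602
Alice: $4624 × 7679/14602 = $2431.70
Bob: $4624 × 6923/14602 = $2192.30
= Alice: $2431.70, Bob: $2192.30

Alice: $2431.70, Bob: $2192.30


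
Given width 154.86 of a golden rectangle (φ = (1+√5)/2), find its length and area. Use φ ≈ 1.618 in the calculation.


φ = (1 + √5) / 2 ≈ 1.618
Length = width × φ = 154.86 × 1.618 = 250.56348
≈ 250.56
Area = width × length = 154.86 × 250.56348 = 38802.2605128 ≈ 38802.26
= Length: 250.56, Area: 38802.26

Length: 250.56, Area: 38802.26


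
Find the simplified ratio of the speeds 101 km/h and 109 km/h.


Ratio = 101:109
GCD = 1
Simplified = 101:109
Time ratio (same distance) = 109:101
Speed ratio = 101:109

101:109


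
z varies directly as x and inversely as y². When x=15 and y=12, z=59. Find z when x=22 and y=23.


z = k·x/y²
Solve for k using the known point: k = z·y²/x = 59×144/15 = 8496/15 = 566.4000
Now evaluate at x=22, y=23:
z = k × 22 / 529 = (8496 × 22) / (15 × 529) = 186912/7935
≈ 23.5554

23.5554


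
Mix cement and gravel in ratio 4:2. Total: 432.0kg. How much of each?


Total parts = 4 + 2 = 6
cement: 432.0 × 4/6 = 288.0kg
gravel: 432.0 × 2/6 = 144.0kg
= 288.0kg and 144.0kg

288.0kg and 144.0kg


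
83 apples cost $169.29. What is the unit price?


Unit rate = total / quantity
= 169.29 / 83
= $2.04 per unit

$2.04 per unit


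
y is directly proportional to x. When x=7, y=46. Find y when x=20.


Direct proportion: y/x = constant
k = 46/7 ≈ 6.5714
y₂ = k × 20 = 46 × 20 / 7 = 920/7
≈ 131.43

131.43


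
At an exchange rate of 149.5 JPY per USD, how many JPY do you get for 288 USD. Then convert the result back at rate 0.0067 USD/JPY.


Amount × rate = 288 × 149.5 = 43056.00 JPY
Round-trip: 43056.00 × 0.0067 = 288.48 USD
= 43056.00 JPY, then 288.48 USD

43056.00 JPY, then 288.48 USD


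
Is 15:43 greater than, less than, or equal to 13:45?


15/43 = 0.3488
13/45 = 0.2889
0.3488 > 0.2889, so 15:43 is greater
= greater than

greater than


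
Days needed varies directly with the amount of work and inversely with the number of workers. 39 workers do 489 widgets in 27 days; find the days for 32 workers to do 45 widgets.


Days ∝ work / workers, so d₂ = d₁ × (m₁/m₂) × (w₂/w₁)
Workers factor (inverse): 39/32 ≈ 1.2188
Work factor (direct): 45/489 ≈ 0.0920
d₂ = 27 × 39/32 × 45/489 = (27 × 39 × 45) / (32 × 489) = 47385/15648
≈ 3.03 days

3.03 days


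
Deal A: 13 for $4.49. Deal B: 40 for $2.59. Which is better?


Deal A: $4.49/13 = $0.3454/unit
Deal B: $2.59/40 = $0.0648/unit
B is cheaper per unit
= Deal B

Deal B


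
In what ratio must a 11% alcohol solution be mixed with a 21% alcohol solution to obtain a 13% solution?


Let x parts of 11% mix with y parts of 21%.
11x + 21y = 13(x + y)
11x + 21y = 13x + 13y
x(11 - 13) = y(13 - 21)
x/y = (21 - 13)/(13 - 11) = 8/2
Simplify: 4:1
= 4:1

4:1


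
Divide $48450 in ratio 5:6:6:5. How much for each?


Total parts = 5 + 6 + 6 + 5 = 22
Part 1: 48450 × 5/22 = 11011.36
Part 2: 48450 × 6/22 = 13213.64
Part 3: 48450 × 6/22 = 13213.64
Part 4: 48450 × 5/22 = 11011.36
= Part 1: $11011.36, Part 2: $13213.64, Part 3: $13213.64, Part 4: $11011.36

Part 1: $11011.36, Part 2: $13213.64, Part 3: $13213.64, Part 4: $11011.36


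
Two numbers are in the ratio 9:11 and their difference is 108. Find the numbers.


Let A = 9k, B = 11k.
11k - 9k = 108
2k = 108 → k = 108/2 = 54
A = 9×54 = 486, B = 11×54 = 594
= A = 486, B = 594

A = 486, B = 594


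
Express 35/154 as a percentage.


Percentage = (part / whole) × 100
= (35 / 154) × 100
≈ 22.73%

22.73%


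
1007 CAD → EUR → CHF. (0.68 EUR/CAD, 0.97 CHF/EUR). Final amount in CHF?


Step 1: 1007 CAD × 0.68 = 684.76 EUR
Step 2: 684.76 EUR × 0.97 = 664.22 CHF
Implied rate CAD→CHF = 0.68 × 0.97 = 0.6596
= 664.22 CHF

664.22 CHF


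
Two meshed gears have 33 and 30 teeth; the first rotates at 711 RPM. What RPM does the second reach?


Gear ratio = 33:30 = 11:10
RPM_B = RPM_A × (teeth_A / teeth_B)
= 711 × (33/30)
= 782.1 RPM

782.1 RPM


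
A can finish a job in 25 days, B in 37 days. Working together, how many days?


Rate of A = 1/25 per day
Rate of B = 1/37 per day
Combined rate = 1/25 + 1/37 = 62/925 ≈ 0.0670 per day
Days = 1 / combined rate = 925/62
≈ 14.92 days

14.92 days


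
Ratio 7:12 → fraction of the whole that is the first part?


Total parts = 7 + 12 = 19
First part: 7/19 = 7/19
= 7/19

7/19


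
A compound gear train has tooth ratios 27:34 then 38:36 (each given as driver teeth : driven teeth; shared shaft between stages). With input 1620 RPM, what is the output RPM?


Stage 1: RPM_B = RPM_A × t_A/t_B = 1620 × 27/34 = 43740/34 ≈ 1286.47
B and C share a shaft → RPM_C = RPM_B
Stage 2: RPM_D = RPM_C × t_C/t_D = RPM_A × (t_A×t_C)/(t_B×t_D)
Overall ratio = (27×38)/(34×36) = 1026/1224
RPM_D = 1620 × 1026/1224 = 1662120/1224
≈ 1357.94 RPM

1357.94 RPM


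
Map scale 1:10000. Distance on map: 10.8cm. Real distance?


Real distance = map distance × scale
= 10.8cm × 10000
= 108000 cm = 1080.0 m
= 1.080 km

1.080 km


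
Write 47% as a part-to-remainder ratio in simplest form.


47% means 47 parts out of 100; remainder = 53
Part : remainder = 47:53
GCD = 1
= 47:53

47:53


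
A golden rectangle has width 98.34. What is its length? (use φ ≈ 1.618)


φ = (1 + √5) / 2 ≈ 1.618
Length = width × φ = 98.34 × 1.618 = 159.11412
≈ 159.11

159.11


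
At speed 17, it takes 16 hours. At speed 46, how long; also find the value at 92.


Inverse proportion: x × y = constant
k = 17 × 16 = 272
At x=46: k/46 = 5.91
At x=92: k/92 = 2.96
= 5.91 and 2.96

5.91 and 2.96


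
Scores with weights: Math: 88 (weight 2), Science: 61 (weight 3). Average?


Numerator = 88×2 + 61×3
= 176 + 183
= 359
Total weight = 5
Weighted avg = 359/5
= 71.80

71.80


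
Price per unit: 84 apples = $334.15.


Unit rate = total / quantity
= 334.15 / 84
= $3.98 per unit

$3.98 per unit


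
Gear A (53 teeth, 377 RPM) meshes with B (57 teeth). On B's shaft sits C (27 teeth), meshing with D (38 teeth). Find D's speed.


Stage 1: RPM_B = RPM_A × t_A/t_B = 377 × 53/57 = 19981/57 ≈ 350.54
B and C share a shaft → RPM_C = RPM_B
Stage 2: RPM_D = RPM_C × t_C/t_D = RPM_A × (t_A×t_C)/(t_B×t_D)
Overall ratio = (53×27)/(57×38) = 1431/2166
RPM_D = 377 × 1431/2166 = 539487/2166
≈ 249.07 RPM

249.07 RPM


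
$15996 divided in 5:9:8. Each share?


Total parts = 5 + 9 + 8 = 22
Part 1: 15996 × 5/22 = 3635.45
Part 2: 15996 × 9/22 = 6543.82
Part 3: 15996 × 8/22 = 5816.73
= Part 1: $3635.45, Part 2: $6543.82, Part 3: $5816.73

Part 1: $3635.45, Part 2: $6543.82, Part 3: $5816.73


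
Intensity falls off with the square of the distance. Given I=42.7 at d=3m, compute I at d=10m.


I₁d₁² = I₂d₂²
I₂ = I₁ × (d₁/d₂)²
= 42.7 × (3/10)²
= 42.7 × 9/100
= 384.3/100
= 3.8430

3.8430


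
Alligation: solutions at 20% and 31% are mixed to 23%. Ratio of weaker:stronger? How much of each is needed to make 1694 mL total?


Let x parts of 20% mix with y parts of 31%.
20x + 31y = 23(x + y)
20x + 31y = 23x + 23y
x(20 - 23) = y(23 - 31)
x/y = (31 - 23)/(23 - 20) = 8/3
Simplify: 8:3
Total parts = 11; one part = 1694/11 = 154.00 mL
20% solution: 8×154.00 = 1232.00 mL
31% solution: 3×154.00 = 462.00 mL
= ratio 8:3; 1232.00 mL and 462.00 mL

ratio 8:3; 1232.00 mL and 462.00 mL


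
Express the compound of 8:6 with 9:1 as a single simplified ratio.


Compound ratio = (8×9) : (6×1)
= 72:6
GCD = 6
= 12:1

12:1


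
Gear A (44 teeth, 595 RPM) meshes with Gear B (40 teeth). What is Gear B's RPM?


Gear ratio = 44:40 = 11:10
RPM_B = RPM_A × (teeth_A / teeth_B)
= 595 × (44/40)
= 654.5 RPM

654.5 RPM


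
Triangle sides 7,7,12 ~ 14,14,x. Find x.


Scale factor = 14/7 = 2
Missing side = 12 × 2
= 24.0

24.0


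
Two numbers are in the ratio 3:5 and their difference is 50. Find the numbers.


Let A = 3k, B = 5k.
5k - 3k = 50
2k = 50 → k = 50/2 = 25
A = 3×25 = 75, B = 5×25 = 125
= A = 75, B = 125

A = 75, B = 125


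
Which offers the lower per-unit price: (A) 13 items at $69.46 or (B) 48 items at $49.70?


Deal A: $69.46/13 = $5.3431/unit
Deal B: $49.70/48 = $1.0354/unit
B is cheaper per unit
= Deal B

Deal B


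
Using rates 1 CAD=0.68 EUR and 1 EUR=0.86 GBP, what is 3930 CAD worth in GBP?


Step 1: 3930 CAD × 0.68 = 2672.40 EUR
Step 2: 2672.40 EUR × 0.86 = 2298.26 GBP
Implied rate CAD→GBP = 0.68 × 0.86 = 0.5848
= 2298.26 GBP

2298.26 GBP


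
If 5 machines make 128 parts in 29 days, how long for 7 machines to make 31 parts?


Days ∝ work / workers, so d₂ = d₁ × (m₁/m₂) × (w₂/w₁)
Workers factor (inverse): 5/7 ≈ 0.7143
Work factor (direct): 31/128 ≈ 0.2422
d₂ = 29 × 5/7 × 31/128 = (29 × 5 × 31) / (7 × 128) = 4495/896
≈ 5.02 days

5.02 days


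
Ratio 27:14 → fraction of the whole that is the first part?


Total parts = 27 + 14 = 41
First part: 27/41 = 27/41
= 27/41

27/41


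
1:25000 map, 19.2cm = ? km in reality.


Real distance = map distance × scale
= 19.2cm × 25000
= 480000 cm = 4800.0 m
= 4.800 km

4.800 km


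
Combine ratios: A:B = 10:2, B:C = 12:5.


Match B: multiply A:B by 12 → 120:24
Multiply B:C by 2 → 24:10
Combined: 120:24:10
GCD = 2
= 60:12:5

60:12:5


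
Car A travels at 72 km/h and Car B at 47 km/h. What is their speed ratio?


Ratio = 72:47
GCD = 1
Simplified = 72:47
Time ratio (same distance) = 47:72
Speed ratio = 72:47

72:47


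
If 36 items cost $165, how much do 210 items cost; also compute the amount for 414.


Direct proportion: y/x = constant
k = 165/36 ≈ 4.5833
y at x=210: k × 210 = 165 × 210 / 36 = 34650/36 = 962.50
y at x=414: k × 414 = 165 × 414 / 36 = 68310/36 = 1897.50
= 962.50 and 1897.50

962.50 and 1897.50


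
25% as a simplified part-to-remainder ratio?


25% means 25 parts out of 100; remainder = 75
Part : remainder = 25:75
GCD = 25
= 1:3

1:3


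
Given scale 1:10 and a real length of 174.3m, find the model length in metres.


Model size = real / scale
= 174.3 / 10
= 17.4300 m

17.4300 m


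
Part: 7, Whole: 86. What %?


Percentage = (part / whole) × 100
= (7 / 86) × 100
≈ 8.14%

8.14%


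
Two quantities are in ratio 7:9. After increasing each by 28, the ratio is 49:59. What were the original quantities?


Let A = 7k, B = 9k.
(7k + 28) / (9k + 28) = 49/59
Cross-multiply: 59(7k + 28) = 49(9k + 28)
413k + 1652 = 441k + 1372
413k - 441k = 1372 - 1652
-28k = -280
k = -280/-28 = 10
A = 7×10 = 70, B = 9×10 = 90
= A = 70, B = 90

A = 70, B = 90


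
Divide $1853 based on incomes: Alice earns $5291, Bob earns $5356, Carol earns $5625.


Total income = 5291 + 5356 + 5625 = $16272
Alice: $1853 × 5291/16272 = $602.52
Bob: $1853 × 5356/16272 = $609.92
Carol: $1853 × 5625/16272 = $640.56
= Alice: $602.52, Bob: $609.92, Carol: $640.56

Alice: $602.52, Bob: $609.92, Carol: $640.56


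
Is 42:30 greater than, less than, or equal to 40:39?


42/30 = 1.4000
40/39 = 1.0256
1.4000 > 1.0256, so 42:30 is greater
= greater than

greater than


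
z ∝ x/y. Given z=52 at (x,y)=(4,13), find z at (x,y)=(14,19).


z = k·x/y
Solve for k using the known point: k = z·y/x = 52×13/4 = 676/4 = 169.0000
Now evaluate at x=14, y=19:
z = k × 14 / 19 = (676 × 14) / (4 × 19) = 9464/76
≈ 124.5263

124.5263


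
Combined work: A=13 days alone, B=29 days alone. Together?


Rate of A = 1/13 per day
Rate of B = 1/29 per day
Combined rate = 1/13 + 1/29 = 42/377 ≈ 0.1114 per day
Days = 1 / combined rate = 377/42
≈ 8.98 days

8.98 days


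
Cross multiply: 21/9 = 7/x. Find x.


Cross multiply: 21 × x = 9 × 7
21x = 63
x = 63 / 21
= 3.00

3.00


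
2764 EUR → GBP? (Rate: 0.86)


Amount × rate = 2764 × 0.86
= 2377.04 GBP

2377.04 GBP


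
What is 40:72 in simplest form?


GCD(40, 72) = 8
40/8 : 72/8
= 5:9

5:9


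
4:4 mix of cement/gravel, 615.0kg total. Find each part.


Total parts = 4 + 4 = 8
cement: 615.0 × 4/8 = 307.5kg
gravel: 615.0 × 4/8 = 307.5kg
= 307.5kg and 307.5kg

307.5kg and 307.5kg


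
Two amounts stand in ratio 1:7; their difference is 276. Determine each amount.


Let A = 1k, B = 7k.
7k - 1k = 276
6k = 276 → k = 276/6 = 46
A = 1×46 = 46, B = 7×46 = 322
= A = 46, B = 322

A = 46, B = 322


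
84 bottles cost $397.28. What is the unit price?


Unit rate = total / quantity
= 397.28 / 84
= $4.73 per unit

$4.73 per unit


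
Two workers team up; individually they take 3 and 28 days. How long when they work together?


Rate of A = 1/3 per day
Rate of B = 1/28 per day
Combined rate = 1/3 + 1/28 = 31/84 ≈ 0.3690 per day
Days = 1 / combined rate = 84/31
≈ 2.71 days

2.71 days


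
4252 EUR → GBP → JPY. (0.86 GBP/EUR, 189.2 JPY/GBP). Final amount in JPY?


Step 1: 4252 EUR × 0.86 = 3656.72 GBP
Step 2: 3656.72 GBP × 189.2 = 691851.42 JPY
Implied rate EUR→JPY = 0.86 × 189.2 = 162.7120
= 691851.42 JPY

691851.42 JPY
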